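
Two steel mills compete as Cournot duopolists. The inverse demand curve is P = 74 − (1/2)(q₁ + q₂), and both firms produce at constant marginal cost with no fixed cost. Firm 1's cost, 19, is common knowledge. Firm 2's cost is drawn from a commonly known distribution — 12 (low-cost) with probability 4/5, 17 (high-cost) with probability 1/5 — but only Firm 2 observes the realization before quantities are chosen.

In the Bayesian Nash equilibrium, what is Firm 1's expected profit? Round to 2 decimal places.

Type-c best response for Firm 2: q₂(c) = (74 − c) − q₁/2.
Firm 1 maximizes expected profit; its first-order condition is 74 − q₁ − (1/2)E[q₂] − 19 = 0.
Substituting E[q₂] and solving: E[c₂] = 13, so q₁ = (74 − 2·19 + 13)/(3/2) = 32.6667.
E[P] = 74 − (1/2)·(q₁ + E[q₂]) = 35.3333; Firm 1's expected profit = (E[P] − 19)·q₁ = (35.3333 − 19)·32.6667 = 533.556.

533.56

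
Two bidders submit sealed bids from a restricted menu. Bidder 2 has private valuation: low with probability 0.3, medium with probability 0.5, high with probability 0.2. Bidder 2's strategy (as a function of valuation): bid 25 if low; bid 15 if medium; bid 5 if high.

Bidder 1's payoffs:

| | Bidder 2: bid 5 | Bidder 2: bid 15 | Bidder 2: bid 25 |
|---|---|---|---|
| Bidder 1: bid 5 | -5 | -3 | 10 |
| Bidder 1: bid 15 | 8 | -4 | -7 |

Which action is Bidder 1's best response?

bid 5

E[bid 5] = 0.3·(10) + 0.5·(-3) + 0.2·(-5) = 0.5
E[bid 15] = 0.3·(-7) + 0.5·(-4) + 0.2·(8) = -2.5
Best response: bid 5 (0.5 is the largest).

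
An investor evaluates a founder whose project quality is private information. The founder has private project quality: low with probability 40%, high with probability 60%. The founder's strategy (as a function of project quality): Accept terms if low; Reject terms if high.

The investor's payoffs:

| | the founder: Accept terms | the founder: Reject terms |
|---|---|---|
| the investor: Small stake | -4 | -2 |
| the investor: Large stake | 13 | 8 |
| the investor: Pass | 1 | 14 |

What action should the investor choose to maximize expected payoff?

Compute the investor's expected payoff for each action, taking the expectation over the founder's type.
E[Small stake] = 0.4·(-4) + 0.6·(-2) = -2.8
E[Large stake] = 0.4·(13) + 0.6·(8) = 10
E[Pass] = 0.4·(1) + 0.6·(14) = 8.8
Best response: Large stake (10 is the largest).

Large stake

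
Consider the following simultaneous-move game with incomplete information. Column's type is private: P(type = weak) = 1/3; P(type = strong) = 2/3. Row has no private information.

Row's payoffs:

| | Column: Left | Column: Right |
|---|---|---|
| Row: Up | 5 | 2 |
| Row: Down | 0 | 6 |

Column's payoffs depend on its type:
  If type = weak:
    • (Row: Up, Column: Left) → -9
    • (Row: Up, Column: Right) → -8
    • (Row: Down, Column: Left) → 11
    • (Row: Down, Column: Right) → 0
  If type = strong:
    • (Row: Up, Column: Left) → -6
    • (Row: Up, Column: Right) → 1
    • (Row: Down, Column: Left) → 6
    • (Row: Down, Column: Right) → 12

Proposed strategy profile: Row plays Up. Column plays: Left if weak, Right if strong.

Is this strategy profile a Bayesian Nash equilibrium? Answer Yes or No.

No

Row plays Up: E[Up] = 1/3·(5) + 2/3·(2) = 3; E[Down] = 4. Not best-responding. ✗
Column (type weak), facing Up: Left gives -9, Right gives -8. Proposed Left is not best — profitable deviation exists. ✗
Column (type strong), facing Up: Left gives -6, Right gives 1. Proposed Right is best. ✓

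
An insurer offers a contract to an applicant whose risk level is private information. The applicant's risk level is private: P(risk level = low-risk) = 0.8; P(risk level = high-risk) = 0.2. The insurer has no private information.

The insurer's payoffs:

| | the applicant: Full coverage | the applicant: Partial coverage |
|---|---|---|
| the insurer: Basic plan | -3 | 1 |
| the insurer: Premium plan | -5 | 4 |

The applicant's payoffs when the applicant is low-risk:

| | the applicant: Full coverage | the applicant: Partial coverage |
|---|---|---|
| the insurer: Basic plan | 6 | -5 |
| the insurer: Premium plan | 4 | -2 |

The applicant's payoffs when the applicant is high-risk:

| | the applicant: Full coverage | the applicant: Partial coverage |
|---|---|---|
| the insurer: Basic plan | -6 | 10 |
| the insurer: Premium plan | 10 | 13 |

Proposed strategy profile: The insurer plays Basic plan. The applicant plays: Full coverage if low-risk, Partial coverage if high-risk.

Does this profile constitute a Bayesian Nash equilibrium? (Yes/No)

A profile is a BNE iff every type of every player is best-responding given beliefs about the other side.
The insurer plays Basic plan: E[Basic plan] = 0.8·(-3) + 0.2·(1) = -2.2; E[Premium plan] = -3.2. Best-responding. ✓
The applicant (risk level low-risk), facing Basic plan: Full coverage gives 6, Partial coverage gives -5. Proposed Full coverage is best. ✓
The applicant (risk level high-risk), facing Basic plan: Full coverage gives -6, Partial coverage gives 10. Proposed Partial coverage is best. ✓

Yes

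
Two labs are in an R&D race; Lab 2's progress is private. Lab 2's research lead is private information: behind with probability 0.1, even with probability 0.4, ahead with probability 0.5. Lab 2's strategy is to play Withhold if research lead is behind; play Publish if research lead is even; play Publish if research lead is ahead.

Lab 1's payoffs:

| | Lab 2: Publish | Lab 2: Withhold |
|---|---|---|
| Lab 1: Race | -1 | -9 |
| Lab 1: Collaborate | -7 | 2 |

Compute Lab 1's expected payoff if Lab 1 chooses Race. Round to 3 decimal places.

-1.800

E[Race] = 0.1·(-9) + 0.4·(-1) + 0.5·(-1) = (-0.9) + (-0.4) + (-0.5) = -1.8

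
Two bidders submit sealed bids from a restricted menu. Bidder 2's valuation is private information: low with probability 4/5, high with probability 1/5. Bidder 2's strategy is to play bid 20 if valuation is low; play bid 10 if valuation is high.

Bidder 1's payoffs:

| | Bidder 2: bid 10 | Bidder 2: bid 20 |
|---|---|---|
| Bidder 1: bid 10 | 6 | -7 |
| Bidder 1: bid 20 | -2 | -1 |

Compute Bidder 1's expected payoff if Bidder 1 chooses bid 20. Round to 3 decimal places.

-1.200

E[bid 20] = 4/5·(-1) + 1/5·(-2) = (-4/5) + (-2/5) = -6/5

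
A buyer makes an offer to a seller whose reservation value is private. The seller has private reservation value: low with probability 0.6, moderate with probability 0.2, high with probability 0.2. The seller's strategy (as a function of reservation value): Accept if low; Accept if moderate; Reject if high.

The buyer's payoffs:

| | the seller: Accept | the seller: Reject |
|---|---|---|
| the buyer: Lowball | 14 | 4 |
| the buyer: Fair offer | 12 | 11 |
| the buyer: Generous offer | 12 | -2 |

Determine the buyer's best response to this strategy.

E[Lowball] = 0.6·(14) + 0.2·(14) + 0.2·(4) = 12
E[Fair offer] = 0.6·(12) + 0.2·(12) + 0.2·(11) = 11.8
E[Generous offer] = 0.6·(12) + 0.2·(12) + 0.2·(-2) = 9.2
Best response: Lowball (12 is the largest).

Lowball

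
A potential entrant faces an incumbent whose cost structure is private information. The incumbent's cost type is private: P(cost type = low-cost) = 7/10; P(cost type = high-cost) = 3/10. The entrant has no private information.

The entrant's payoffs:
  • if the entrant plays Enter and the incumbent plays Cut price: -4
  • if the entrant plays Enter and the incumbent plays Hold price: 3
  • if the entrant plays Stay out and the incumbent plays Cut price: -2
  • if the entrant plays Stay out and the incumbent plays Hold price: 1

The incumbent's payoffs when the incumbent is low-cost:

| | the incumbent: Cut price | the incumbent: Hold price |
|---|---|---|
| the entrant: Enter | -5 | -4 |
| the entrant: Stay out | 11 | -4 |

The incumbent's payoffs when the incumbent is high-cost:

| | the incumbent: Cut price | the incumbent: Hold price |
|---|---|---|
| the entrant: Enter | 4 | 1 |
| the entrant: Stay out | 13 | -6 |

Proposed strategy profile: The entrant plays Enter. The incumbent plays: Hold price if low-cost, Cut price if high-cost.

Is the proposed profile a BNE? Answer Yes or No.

The entrant plays Enter: E[Enter] = 7/10·(3) + 3/10·(-4) = 9/10; E[Stay out] = 1/10. Best-responding. ✓
The incumbent (cost type low-cost), facing Enter: Cut price gives -5, Hold price gives -4. Proposed Hold price is best. ✓
The incumbent (cost type high-cost), facing Enter: Cut price gives 4, Hold price gives 1. Proposed Cut price is best. ✓

Yes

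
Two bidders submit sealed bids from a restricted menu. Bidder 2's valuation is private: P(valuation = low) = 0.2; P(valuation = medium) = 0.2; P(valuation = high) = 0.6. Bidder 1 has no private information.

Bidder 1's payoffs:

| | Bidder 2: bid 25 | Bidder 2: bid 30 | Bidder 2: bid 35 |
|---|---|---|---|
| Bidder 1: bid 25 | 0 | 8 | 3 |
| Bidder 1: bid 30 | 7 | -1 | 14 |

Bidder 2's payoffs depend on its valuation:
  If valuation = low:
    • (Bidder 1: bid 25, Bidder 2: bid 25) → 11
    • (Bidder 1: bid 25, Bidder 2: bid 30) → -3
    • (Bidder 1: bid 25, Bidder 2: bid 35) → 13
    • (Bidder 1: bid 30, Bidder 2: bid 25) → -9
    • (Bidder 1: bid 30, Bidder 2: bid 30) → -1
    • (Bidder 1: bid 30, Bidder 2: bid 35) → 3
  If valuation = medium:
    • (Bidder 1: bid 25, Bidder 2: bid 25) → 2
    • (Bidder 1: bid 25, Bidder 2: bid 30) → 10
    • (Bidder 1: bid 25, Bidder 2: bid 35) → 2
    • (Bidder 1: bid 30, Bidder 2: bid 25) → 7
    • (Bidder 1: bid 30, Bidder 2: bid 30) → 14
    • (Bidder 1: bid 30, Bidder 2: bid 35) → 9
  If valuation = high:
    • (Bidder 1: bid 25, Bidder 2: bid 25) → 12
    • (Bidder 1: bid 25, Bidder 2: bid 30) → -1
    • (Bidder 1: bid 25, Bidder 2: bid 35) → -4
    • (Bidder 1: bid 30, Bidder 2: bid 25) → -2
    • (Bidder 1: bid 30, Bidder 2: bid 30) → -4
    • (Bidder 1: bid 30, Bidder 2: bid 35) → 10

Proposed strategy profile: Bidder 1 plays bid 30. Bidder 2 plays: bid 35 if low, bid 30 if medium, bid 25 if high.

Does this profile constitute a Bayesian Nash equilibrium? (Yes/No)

A profile is a BNE iff every type of every player is best-responding given beliefs about the other side.
Bidder 1 plays bid 30: E[bid 30] = 0.2·(14) + 0.2·(-1) + 0.6·(7) = 6.8; E[bid 25] = 2.2. Best-responding. ✓
Bidder 2 (valuation low), facing bid 30: bid 25 gives -9, bid 30 gives -1, bid 35 gives 3. Proposed bid 35 is best. ✓
Bidder 2 (valuation medium), facing bid 30: bid 25 gives 7, bid 30 gives 14, bid 35 gives 9. Proposed bid 30 is best. ✓
Bidder 2 (valuation high), facing bid 30: bid 25 gives -2, bid 30 gives -4, bid 35 gives 10. Proposed bid 25 is not best — profitable deviation exists. ✗

No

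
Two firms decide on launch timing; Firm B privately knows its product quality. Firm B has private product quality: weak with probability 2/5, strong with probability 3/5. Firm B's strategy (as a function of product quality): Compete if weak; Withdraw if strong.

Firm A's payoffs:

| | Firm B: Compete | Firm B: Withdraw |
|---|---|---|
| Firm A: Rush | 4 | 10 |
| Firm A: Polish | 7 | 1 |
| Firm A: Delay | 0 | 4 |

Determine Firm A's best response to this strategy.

Compute Firm A's expected payoff for each action, taking the expectation over Firm B's type.
E[Rush] = 2/5·(4) + 3/5·(10) = 38/5
E[Polish] = 2/5·(7) + 3/5·(1) = 17/5
E[Delay] = 2/5·(0) + 3/5·(4) = 12/5
Best response: Rush (38/5 is the largest).

Rush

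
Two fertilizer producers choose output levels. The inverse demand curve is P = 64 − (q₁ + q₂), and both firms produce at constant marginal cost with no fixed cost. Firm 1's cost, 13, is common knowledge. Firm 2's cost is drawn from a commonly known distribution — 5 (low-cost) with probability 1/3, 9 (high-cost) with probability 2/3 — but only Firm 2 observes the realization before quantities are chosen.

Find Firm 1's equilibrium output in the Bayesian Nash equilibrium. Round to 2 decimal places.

Type-c best response for Firm 2: q₂(c) = (64 − c)/2 − q₁/2.
Firm 1 maximizes expected profit; its first-order condition is 64 − 2q₁ − E[q₂] − 13 = 0.
Substituting E[q₂] and solving: E[c₂] = 7.66667, so q₁ = (64 − 2·13 + 7.66667)/3 = 15.2222.

15.22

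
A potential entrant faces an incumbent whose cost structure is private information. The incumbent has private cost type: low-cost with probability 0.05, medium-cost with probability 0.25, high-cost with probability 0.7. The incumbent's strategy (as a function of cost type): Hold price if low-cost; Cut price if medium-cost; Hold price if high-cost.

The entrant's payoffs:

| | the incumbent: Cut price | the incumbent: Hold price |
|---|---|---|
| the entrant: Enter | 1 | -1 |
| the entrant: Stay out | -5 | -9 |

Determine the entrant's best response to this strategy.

E[Enter] = 0.05·(-1) + 0.25·(1) + 0.7·(-1) = -0.5
E[Stay out] = 0.05·(-9) + 0.25·(-5) + 0.7·(-9) = -8
Best response: Enter (-0.5 is the largest).

Enter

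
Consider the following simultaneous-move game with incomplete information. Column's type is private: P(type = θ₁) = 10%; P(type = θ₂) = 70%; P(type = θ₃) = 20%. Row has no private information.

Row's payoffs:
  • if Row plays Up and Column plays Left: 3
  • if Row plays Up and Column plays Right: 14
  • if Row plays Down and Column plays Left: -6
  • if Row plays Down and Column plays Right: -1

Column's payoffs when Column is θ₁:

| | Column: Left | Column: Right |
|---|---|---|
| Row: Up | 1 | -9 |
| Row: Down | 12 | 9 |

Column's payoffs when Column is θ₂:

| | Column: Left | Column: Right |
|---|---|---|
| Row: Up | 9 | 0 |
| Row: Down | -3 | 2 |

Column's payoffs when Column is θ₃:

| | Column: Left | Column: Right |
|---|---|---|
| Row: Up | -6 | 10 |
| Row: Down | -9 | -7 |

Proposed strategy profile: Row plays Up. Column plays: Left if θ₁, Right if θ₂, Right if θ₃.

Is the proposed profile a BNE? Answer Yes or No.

No

A profile is a BNE iff every type of every player is best-responding given beliefs about the other side.
Row plays Up: E[Up] = 0.1·(3) + 0.7·(14) + 0.2·(14) = 12.9; E[Down] = -1.5. Best-responding. ✓
Column (type θ₁), facing Up: Left gives 1, Right gives -9. Proposed Left is best. ✓
Column (type θ₂), facing Up: Left gives 9, Right gives 0. Proposed Right is not best — profitable deviation exists. ✗
Column (type θ₃), facing Up: Left gives -6, Right gives 10. Proposed Right is best. ✓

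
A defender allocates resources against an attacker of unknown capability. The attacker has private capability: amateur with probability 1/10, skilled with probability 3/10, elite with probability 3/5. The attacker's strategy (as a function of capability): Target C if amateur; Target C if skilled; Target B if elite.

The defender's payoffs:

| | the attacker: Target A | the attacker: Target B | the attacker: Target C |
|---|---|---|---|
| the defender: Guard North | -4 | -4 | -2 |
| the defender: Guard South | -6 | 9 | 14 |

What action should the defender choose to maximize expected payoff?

E[Guard North] = 1/10·(-2) + 3/10·(-2) + 3/5·(-4) = -16/5
E[Guard South] = 1/10·(14) + 3/10·(14) + 3/5·(9) = 11
Best response: Guard South (11 is the largest).

Guard South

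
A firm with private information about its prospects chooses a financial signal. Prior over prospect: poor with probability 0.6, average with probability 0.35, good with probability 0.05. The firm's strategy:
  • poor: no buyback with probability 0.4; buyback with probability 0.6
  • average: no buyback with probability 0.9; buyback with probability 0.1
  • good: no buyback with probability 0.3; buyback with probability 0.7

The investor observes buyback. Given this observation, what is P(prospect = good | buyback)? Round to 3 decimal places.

0.081

Apply Bayes' rule using the sender's strategy as the likelihood.
P(buyback) = 0.6·0.6 + 0.35·0.1 + 0.05·0.7 = 0.43
P(good | buyback) = (0.05·0.7) / 0.43 = 0.035 / 0.43 = 0.0813953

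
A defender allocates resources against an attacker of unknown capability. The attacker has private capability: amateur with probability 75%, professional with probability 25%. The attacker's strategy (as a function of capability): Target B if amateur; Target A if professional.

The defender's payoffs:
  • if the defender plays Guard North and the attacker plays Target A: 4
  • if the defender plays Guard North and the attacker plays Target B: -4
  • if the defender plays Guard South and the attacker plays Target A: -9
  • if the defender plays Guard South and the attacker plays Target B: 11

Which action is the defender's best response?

E[Guard North] = 0.75·(-4) + 0.25·(4) = -2
E[Guard South] = 0.75·(11) + 0.25·(-9) = 6
Best response: Guard South (6 is the largest).

Guard South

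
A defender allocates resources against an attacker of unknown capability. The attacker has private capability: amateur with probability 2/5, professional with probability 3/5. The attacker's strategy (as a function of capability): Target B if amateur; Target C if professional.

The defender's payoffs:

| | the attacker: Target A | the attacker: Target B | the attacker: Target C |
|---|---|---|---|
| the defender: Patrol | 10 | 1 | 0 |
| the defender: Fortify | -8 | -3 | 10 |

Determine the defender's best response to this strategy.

Fortify

E[Patrol] = 2/5·(1) + 3/5·(0) = 2/5
E[Fortify] = 2/5·(-3) + 3/5·(10) = 24/5
Best response: Fortify (24/5 is the largest).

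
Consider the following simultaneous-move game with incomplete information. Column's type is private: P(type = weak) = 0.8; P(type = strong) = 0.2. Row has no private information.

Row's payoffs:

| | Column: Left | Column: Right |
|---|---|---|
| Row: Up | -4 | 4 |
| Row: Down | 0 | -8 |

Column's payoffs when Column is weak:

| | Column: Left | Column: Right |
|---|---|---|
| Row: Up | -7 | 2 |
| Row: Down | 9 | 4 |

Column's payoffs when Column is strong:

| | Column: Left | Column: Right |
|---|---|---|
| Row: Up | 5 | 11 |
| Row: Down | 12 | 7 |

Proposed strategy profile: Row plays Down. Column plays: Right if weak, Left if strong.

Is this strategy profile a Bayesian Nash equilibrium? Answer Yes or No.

Row plays Down: E[Down] = 0.8·(-8) + 0.2·(0) = -6.4; E[Up] = 2.4. Not best-responding. ✗
Column (type weak), facing Down: Left gives 9, Right gives 4. Proposed Right is not best — profitable deviation exists. ✗
Column (type strong), facing Down: Left gives 12, Right gives 7. Proposed Left is best. ✓

No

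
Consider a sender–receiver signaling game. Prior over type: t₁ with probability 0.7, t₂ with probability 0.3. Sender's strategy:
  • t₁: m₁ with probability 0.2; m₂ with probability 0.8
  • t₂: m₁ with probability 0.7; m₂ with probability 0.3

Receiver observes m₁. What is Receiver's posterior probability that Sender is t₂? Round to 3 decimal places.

P(m₁) = 0.7·0.2 + 0.3·0.7 = 0.35
P(t₂ | m₁) = (0.3·0.7) / 0.35 = 0.21 / 0.35 = 0.6

0.600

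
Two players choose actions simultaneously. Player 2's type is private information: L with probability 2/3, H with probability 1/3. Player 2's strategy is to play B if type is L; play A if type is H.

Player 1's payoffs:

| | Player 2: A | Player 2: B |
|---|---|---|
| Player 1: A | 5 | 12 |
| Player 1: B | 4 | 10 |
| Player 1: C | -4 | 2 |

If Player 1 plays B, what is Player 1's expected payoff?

Take the expectation over Player 2's type, weighting each type's action by its prior probability.
E[B] = 2/3·10 + 1/3·4 = 20/3 + 4/3 = 8

8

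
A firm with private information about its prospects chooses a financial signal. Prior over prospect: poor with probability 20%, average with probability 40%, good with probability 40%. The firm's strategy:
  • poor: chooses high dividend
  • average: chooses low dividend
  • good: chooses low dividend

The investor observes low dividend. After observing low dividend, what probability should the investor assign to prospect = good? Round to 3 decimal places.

0.500

Apply Bayes' rule using the sender's strategy as the likelihood.
P(low dividend) = 0.2·0 + 0.4·1 + 0.4·1 = 0.8
P(good | low dividend) = (0.4·1) / 0.8 = 0.4 / 0.8 = 0.5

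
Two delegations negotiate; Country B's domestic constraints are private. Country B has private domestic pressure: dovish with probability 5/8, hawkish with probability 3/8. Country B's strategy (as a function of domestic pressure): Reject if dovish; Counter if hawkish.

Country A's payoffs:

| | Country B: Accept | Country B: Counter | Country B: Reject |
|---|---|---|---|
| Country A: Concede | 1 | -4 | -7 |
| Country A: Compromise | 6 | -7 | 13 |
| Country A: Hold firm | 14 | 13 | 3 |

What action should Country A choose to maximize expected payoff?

Hold firm

E[Concede] = 5/8·(-7) + 3/8·(-4) = -47/8
E[Compromise] = 5/8·(13) + 3/8·(-7) = 11/2
E[Hold firm] = 5/8·(3) + 3/8·(13) = 27/4
Best response: Hold firm (27/4 is the largest).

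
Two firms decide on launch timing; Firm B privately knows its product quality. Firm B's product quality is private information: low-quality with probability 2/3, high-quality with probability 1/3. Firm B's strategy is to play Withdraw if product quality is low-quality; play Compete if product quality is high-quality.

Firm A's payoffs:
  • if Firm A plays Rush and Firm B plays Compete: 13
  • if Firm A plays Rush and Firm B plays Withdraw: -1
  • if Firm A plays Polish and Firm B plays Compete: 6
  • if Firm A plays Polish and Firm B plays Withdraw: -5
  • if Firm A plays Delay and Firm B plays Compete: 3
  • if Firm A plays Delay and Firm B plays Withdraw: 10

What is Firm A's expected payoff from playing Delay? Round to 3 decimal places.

Take the expectation over Firm B's product quality, weighting each type's action by its prior probability.
E[Delay] = 2/3·10 + 1/3·3 = 20/3 + 1 = 23/3

7.667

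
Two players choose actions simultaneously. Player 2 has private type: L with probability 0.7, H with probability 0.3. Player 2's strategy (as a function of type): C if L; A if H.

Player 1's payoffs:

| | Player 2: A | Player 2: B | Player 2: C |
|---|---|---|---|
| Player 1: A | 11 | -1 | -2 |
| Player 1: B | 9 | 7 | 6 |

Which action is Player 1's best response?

E[A] = 0.7·(-2) + 0.3·(11) = 1.9
E[B] = 0.7·(6) + 0.3·(9) = 6.9
Best response: B (6.9 is the largest).

B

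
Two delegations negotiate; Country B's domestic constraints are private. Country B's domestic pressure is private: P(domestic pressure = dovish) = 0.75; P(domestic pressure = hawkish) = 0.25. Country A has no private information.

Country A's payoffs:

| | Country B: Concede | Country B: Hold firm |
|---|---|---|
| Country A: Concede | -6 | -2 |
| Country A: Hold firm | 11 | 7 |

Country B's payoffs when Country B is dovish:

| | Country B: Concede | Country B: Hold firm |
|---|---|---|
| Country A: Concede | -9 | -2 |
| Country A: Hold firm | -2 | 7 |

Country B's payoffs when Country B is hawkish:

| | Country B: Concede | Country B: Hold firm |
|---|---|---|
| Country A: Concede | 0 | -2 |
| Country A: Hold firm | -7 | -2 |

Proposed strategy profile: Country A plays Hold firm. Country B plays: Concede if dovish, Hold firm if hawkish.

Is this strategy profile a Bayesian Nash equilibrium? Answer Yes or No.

No

Country A plays Hold firm: E[Hold firm] = 0.75·(11) + 0.25·(7) = 10; E[Concede] = -5. Best-responding. ✓
Country B (domestic pressure dovish), facing Hold firm: Concede gives -2, Hold firm gives 7. Proposed Concede is not best — profitable deviation exists. ✗
Country B (domestic pressure hawkish), facing Hold firm: Concede gives -7, Hold firm gives -2. Proposed Hold firm is best. ✓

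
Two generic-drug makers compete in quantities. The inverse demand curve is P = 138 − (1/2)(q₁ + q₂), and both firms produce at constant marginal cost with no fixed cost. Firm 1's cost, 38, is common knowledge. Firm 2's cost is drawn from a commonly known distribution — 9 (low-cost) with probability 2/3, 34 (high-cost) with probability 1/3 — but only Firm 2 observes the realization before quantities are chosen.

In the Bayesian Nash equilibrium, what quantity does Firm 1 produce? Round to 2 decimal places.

Firm 2 with cost c maximizes (138 − (1/2)(q₁+q₂) − c)·q₂, giving q₂(c) = (138 − c − (1/2)q₁).
E[c₂] = 2/3·9 + 1/3·34 = 17.3333
Firm 1's FOC against E[q₂] yields q₁ = (138 − 2·38 + E[c₂])/(3/2) = (138 − 76 + 17.3333)/(3/2) = 52.8889.

52.89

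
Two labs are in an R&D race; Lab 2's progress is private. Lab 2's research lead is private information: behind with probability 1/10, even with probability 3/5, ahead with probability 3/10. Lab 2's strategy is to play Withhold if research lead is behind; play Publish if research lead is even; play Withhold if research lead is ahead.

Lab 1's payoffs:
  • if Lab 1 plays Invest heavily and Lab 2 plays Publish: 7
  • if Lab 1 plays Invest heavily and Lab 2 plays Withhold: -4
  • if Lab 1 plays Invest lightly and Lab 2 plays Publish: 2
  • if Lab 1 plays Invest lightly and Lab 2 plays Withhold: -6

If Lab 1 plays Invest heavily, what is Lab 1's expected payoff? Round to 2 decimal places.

E[Invest heavily] = 1/10·(-4) + 3/5·7 + 3/10·(-4) = (-2/5) + 21/5 + (-6/5) = 13/5

2.60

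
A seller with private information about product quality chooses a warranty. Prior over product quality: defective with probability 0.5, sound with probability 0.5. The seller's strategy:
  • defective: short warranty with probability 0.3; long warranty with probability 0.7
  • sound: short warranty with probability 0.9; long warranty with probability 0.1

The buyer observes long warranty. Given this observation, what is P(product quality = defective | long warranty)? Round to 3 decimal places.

Apply Bayes' rule using the sender's strategy as the likelihood.
P(long warranty) = 0.5·0.7 + 0.5·0.1 = 0.4
P(defective | long warranty) = (0.5·0.7) / 0.4 = 0.35 / 0.4 = 0.875

0.875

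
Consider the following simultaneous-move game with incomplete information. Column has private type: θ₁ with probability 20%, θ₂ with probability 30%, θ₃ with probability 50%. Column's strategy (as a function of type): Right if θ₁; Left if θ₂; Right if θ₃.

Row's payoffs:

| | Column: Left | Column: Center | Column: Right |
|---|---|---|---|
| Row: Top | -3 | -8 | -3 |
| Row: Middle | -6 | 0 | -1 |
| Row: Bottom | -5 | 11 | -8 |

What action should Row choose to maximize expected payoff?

E[Top] = 0.2·(-3) + 0.3·(-3) + 0.5·(-3) = -3
E[Middle] = 0.2·(-1) + 0.3·(-6) + 0.5·(-1) = -2.5
E[Bottom] = 0.2·(-8) + 0.3·(-5) + 0.5·(-8) = -7.1
Best response: Middle (-2.5 is the largest).

Middle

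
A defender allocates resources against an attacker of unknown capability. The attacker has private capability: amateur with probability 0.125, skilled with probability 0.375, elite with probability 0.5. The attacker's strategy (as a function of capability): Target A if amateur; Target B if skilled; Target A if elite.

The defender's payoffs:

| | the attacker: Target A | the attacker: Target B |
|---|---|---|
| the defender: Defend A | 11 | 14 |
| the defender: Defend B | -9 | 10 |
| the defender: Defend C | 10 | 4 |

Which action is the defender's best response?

Compute the defender's expected payoff for each action, taking the expectation over the attacker's type.
E[Defend A] = 0.125·(11) + 0.375·(14) + 0.5·(11) = 12.125
E[Defend B] = 0.125·(-9) + 0.375·(10) + 0.5·(-9) = -1.875
E[Defend C] = 0.125·(10) + 0.375·(4) + 0.5·(10) = 7.75
Best response: Defend A (12.125 is the largest).

Defend A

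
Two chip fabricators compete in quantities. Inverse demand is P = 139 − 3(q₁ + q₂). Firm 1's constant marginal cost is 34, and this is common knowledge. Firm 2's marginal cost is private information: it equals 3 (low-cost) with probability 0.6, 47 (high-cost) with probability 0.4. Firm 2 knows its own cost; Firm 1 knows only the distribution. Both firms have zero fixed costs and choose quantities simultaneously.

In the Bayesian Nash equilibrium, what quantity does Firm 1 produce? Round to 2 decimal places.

Type-c best response for Firm 2: q₂(c) = (139 − c)/6 − q₁/2.
Firm 1 maximizes expected profit; its first-order condition is 139 − 6q₁ − 3E[q₂] − 34 = 0.
Substituting E[q₂] and solving: E[c₂] = 20.6, so q₁ = (139 − 2·34 + 20.6)/9 = 10.1778.

10.18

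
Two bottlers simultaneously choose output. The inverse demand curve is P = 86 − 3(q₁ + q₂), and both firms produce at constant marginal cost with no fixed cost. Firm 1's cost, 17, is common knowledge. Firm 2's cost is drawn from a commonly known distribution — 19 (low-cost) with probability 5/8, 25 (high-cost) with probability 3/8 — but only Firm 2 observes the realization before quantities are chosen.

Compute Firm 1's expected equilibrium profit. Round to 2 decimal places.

198.72

Type-c best response for Firm 2: q₂(c) = (86 − c)/6 − q₁/2.
Firm 1 maximizes expected profit; its first-order condition is 86 − 6q₁ − 3E[q₂] − 17 = 0.
Substituting E[q₂] and solving: E[c₂] = 21.25, so q₁ = (86 − 2·17 + 21.25)/9 = 8.13889.
E[P] = 86 − 3·(q₁ + E[q₂]) = 41.4167; Firm 1's expected profit = (E[P] − 17)·q₁ = (41.4167 − 17)·8.13889 = 198.725.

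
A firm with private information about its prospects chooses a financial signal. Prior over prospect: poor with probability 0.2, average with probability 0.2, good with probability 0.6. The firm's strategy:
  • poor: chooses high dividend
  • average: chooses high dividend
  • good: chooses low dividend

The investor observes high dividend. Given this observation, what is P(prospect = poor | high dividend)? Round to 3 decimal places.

0.500

P(high dividend) = 0.2·1 + 0.2·1 + 0.6·0 = 0.4
P(poor | high dividend) = (0.2·1) / 0.4 = 0.2 / 0.4 = 0.5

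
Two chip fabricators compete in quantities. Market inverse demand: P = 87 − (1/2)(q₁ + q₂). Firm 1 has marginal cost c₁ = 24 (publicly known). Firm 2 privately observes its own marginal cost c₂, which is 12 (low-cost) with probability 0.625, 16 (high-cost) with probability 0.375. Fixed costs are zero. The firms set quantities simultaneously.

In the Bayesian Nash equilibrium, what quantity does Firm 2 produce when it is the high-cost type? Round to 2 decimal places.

53.50

Type-c best response for Firm 2: q₂(c) = (87 − c) − q₁/2.
Firm 1 maximizes expected profit; its first-order condition is 87 − q₁ − (1/2)E[q₂] − 24 = 0.
Substituting E[q₂] and solving: E[c₂] = 13.5, so q₁ = (87 − 2·24 + 13.5)/(3/2) = 35.
q₂(high-cost) = (87 − 16 − (1/2)·35) = 53.5.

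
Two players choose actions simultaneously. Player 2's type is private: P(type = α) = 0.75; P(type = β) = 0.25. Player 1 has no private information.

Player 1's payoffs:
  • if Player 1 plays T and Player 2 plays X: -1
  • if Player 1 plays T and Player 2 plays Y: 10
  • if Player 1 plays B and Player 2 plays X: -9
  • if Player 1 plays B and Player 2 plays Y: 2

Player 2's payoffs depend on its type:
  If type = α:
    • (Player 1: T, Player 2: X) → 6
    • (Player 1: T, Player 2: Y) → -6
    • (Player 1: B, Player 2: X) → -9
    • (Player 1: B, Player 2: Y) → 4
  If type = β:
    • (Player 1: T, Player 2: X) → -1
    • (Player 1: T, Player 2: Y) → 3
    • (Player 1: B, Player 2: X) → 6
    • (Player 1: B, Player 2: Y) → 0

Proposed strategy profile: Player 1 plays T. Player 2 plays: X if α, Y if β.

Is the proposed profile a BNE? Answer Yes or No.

Player 1 plays T: E[T] = 0.75·(-1) + 0.25·(10) = 1.75; E[B] = -6.25. Best-responding. ✓
Player 2 (type α), facing T: X gives 6, Y gives -6. Proposed X is best. ✓
Player 2 (type β), facing T: X gives -1, Y gives 3. Proposed Y is best. ✓

Yes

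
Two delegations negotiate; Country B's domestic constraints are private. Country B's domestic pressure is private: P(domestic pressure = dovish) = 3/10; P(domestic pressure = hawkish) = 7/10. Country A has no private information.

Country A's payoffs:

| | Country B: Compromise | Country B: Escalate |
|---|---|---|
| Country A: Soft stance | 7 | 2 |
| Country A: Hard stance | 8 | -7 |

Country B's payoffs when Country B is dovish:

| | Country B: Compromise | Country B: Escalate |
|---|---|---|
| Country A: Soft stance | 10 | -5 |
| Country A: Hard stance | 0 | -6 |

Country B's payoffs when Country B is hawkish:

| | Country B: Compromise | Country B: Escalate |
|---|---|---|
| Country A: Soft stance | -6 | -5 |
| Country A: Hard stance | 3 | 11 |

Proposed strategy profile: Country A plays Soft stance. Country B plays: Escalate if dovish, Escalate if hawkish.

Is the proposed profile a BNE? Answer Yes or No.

Country A plays Soft stance: E[Soft stance] = 3/10·(2) + 7/10·(2) = 2; E[Hard stance] = -7. Best-responding. ✓
Country B (domestic pressure dovish), facing Soft stance: Compromise gives 10, Escalate gives -5. Proposed Escalate is not best — profitable deviation exists. ✗
Country B (domestic pressure hawkish), facing Soft stance: Compromise gives -6, Escalate gives -5. Proposed Escalate is best. ✓

No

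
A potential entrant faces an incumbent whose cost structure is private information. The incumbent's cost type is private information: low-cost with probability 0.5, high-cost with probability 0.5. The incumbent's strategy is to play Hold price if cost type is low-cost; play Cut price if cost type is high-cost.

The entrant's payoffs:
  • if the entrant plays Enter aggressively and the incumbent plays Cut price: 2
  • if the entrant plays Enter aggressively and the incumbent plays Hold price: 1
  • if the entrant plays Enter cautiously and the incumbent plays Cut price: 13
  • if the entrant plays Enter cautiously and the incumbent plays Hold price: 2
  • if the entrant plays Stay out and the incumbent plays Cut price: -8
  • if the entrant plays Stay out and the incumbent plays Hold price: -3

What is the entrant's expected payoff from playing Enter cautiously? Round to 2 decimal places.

Take the expectation over the incumbent's cost type, weighting each type's action by its prior probability.
E[Enter cautiously] = 0.5·2 + 0.5·13 = 1 + 6.5 = 7.5

7.50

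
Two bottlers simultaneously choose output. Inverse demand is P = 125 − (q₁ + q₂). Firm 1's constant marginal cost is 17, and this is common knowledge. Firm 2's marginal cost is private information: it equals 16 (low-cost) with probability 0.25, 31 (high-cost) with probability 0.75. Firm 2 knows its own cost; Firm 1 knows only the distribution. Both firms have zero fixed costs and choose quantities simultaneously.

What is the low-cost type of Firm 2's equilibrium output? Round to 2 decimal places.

Firm 2 with cost c maximizes (125 − (q₁+q₂) − c)·q₂, giving q₂(c) = (125 − c − q₁)/2.
E[c₂] = 0.25·16 + 0.75·31 = 27.25
Firm 1's FOC against E[q₂] yields q₁ = (125 − 2·17 + E[c₂])/3 = (125 − 34 + 27.25)/3 = 39.4167.
q₂(low-cost) = (125 − 16 − 39.4167)/2 = 34.7917.

34.79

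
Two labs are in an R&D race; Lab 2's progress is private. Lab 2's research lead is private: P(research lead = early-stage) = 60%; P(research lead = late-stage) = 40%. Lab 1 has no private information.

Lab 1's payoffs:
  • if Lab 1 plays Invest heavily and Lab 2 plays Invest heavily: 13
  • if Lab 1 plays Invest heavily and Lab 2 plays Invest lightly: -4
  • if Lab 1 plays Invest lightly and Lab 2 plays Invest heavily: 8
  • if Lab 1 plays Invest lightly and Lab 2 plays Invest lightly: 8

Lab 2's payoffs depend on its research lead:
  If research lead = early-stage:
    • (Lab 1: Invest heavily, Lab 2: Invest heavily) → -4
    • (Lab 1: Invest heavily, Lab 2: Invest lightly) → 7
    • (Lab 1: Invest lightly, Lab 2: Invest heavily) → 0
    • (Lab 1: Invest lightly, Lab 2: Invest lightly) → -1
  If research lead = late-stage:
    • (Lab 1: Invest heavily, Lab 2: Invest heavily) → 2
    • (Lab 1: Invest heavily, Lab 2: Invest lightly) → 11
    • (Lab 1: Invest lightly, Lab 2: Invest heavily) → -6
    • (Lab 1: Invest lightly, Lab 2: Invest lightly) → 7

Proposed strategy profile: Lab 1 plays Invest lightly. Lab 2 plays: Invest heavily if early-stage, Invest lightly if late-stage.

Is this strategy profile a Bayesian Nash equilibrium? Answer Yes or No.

Yes

A profile is a BNE iff every type of every player is best-responding given beliefs about the other side.
Lab 1 plays Invest lightly: E[Invest lightly] = 0.6·(8) + 0.4·(8) = 8; E[Invest heavily] = 6.2. Best-responding. ✓
Lab 2 (research lead early-stage), facing Invest lightly: Invest heavily gives 0, Invest lightly gives -1. Proposed Invest heavily is best. ✓
Lab 2 (research lead late-stage), facing Invest lightly: Invest heavily gives -6, Invest lightly gives 7. Proposed Invest lightly is best. ✓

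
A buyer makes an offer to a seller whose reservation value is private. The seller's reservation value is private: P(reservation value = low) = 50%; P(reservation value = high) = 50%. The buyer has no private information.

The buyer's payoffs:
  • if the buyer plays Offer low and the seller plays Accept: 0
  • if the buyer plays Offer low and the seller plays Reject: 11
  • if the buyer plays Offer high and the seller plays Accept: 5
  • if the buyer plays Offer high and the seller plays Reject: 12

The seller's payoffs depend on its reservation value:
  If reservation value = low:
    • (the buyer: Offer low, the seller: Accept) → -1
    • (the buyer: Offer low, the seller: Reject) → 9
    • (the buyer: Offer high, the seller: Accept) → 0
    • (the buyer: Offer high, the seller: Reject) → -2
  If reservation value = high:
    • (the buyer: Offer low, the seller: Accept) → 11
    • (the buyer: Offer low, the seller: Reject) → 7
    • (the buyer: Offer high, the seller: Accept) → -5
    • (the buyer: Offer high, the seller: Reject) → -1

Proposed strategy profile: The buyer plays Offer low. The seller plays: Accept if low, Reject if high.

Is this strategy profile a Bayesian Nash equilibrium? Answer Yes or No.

A profile is a BNE iff every type of every player is best-responding given beliefs about the other side.
The buyer plays Offer low: E[Offer low] = 0.5·(0) + 0.5·(11) = 5.5; E[Offer high] = 8.5. Not best-responding. ✗
The seller (reservation value low), facing Offer low: Accept gives -1, Reject gives 9. Proposed Accept is not best — profitable deviation exists. ✗
The seller (reservation value high), facing Offer low: Accept gives 11, Reject gives 7. Proposed Reject is not best — profitable deviation exists. ✗

No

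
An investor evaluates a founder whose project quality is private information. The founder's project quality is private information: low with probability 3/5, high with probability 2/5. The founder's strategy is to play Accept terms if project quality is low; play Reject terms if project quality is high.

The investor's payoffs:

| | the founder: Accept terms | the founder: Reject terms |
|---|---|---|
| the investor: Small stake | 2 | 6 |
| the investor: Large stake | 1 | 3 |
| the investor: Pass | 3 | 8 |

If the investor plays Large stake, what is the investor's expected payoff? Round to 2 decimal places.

Take the expectation over the founder's project quality, weighting each type's action by its prior probability.
E[Large stake] = 3/5·1 + 2/5·3 = 3/5 + 6/5 = 9/5

1.80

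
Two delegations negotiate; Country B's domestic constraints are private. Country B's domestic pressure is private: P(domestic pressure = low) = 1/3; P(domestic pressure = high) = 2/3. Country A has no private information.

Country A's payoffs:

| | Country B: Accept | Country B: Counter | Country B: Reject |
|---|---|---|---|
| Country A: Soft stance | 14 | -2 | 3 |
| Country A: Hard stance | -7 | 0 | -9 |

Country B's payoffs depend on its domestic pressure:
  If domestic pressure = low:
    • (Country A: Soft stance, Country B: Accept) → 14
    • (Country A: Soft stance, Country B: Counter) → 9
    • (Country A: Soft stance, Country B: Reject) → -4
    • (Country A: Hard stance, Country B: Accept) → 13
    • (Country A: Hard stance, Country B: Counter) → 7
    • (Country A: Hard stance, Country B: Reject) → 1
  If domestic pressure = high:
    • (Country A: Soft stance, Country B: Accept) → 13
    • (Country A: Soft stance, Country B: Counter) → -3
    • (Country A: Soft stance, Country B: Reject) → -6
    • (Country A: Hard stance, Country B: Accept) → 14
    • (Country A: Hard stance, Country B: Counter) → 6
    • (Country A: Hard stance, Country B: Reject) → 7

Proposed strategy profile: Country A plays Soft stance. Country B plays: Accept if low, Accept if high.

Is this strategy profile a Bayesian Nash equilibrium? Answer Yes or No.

Yes

Country A plays Soft stance: E[Soft stance] = 1/3·(14) + 2/3·(14) = 14; E[Hard stance] = -7. Best-responding. ✓
Country B (domestic pressure low), facing Soft stance: Accept gives 14, Counter gives 9, Reject gives -4. Proposed Accept is best. ✓
Country B (domestic pressure high), facing Soft stance: Accept gives 13, Counter gives -3, Reject gives -6. Proposed Accept is best. ✓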